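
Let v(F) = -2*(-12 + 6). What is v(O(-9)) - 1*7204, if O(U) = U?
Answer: -7192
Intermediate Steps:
v(F) = 12 (v(F) = -2*(-6) = 12)
v(O(-9)) - 1*7204 = 12 - 1*7204 = 12 - 7204 = -7192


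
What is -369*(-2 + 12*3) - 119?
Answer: -12665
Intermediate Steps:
-369*(-2 + 12*3) - 119 = -369*(-2 + 36) - 119 = -369*34 - 119 = -12546 - 119 = -12665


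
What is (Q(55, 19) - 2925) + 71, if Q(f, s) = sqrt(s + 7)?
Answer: -2854 + sqrt(26) ≈ -2848.9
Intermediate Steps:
Q(f, s) = sqrt(7 + s)
(Q(55, 19) - 2925) + 71 = (sqrt(7 + 19) - 2925) + 71 = (sqrt(26) - 2925) + 71 = (-2925 + sqrt(26)) + 71 = -2854 + sqrt(26)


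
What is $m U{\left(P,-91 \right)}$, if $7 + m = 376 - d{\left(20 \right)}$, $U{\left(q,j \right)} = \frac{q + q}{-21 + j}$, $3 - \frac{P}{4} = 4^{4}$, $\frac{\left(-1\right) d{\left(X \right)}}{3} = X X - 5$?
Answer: $28083$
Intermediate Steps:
$d{\left(X \right)} = 15 - 3 X^{2}$ ($d{\left(X \right)} = - 3 \left(X X - 5\right) = - 3 \left(X^{2} - 5\right) = - 3 \left(-5 + X^{2}\right) = 15 - 3 X^{2}$)
$P = -1012$ ($P = 12 - 4 \cdot 4^{4} = 12 - 1024 = -1012$)
$U{\left(q,j \right)} = \frac{2 q}{-21 + j}$
$m = 1554$ ($m = -7 + \left(376 - \left(15 - 3 \cdot 20^{2}\right)\right) = -7 + \left(376 - \left(15 - 1200\right)\right) = -7 + \left(376 - -1185\right) = -7 + \left(376 + 1185\right) = -7 + 1561 = 1554$)
$m U{\left(P,-91 \right)} = 1554 \cdot 2 \left(-1012\right) \frac{1}{-21 - 91} = 1554 \cdot 2 \left(-1012\right) \frac{1}{-112} = 1554 \cdot 2 \left(-1012\right) \left(- \frac{1}{112}\right) = 1554 \cdot \frac{253}{14} = 28083$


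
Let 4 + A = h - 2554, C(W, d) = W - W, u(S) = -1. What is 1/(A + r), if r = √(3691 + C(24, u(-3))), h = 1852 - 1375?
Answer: -2081/4326870 - √3691/4326870 ≈ -0.00049499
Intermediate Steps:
h = 477
C(W, d) = 0
A = -2081 (A = -4 + (477 - 2554) = -4 - 2077 = -2081)
r = √3691 (r = √(3691 + 0) = √3691 ≈ 60.754)
1/(A + r) = 1/(-2081 + √3691)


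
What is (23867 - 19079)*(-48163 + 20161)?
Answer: -134073576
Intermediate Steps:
(23867 - 19079)*(-48163 + 20161) = 4788*(-28002) = -134073576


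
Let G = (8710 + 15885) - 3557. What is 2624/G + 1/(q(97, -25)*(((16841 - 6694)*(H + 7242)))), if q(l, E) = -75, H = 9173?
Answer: 244623875843/1961279383875 ≈ 0.12473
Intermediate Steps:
G = 21038 (G = 24595 - 3557 = 21038)
2624/G + 1/(q(97, -25)*(((16841 - 6694)*(H + 7242)))) = 2624/21038 + 1/((-75)*(((16841 - 6694)*(9173 + 7242)))) = 2624*(1/21038) - 1/(75*(10147*16415)) = 1312/10519 - 1/75/166563005 = 1312/10519 - 1/75*1/166563005 = 1312/10519 - 1/12492225375 = 244623875843/1961279383875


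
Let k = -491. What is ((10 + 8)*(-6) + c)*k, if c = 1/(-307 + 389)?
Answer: 4347805/82 ≈ 53022.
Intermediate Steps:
c = 1/82 ≈ 0.012195
((10 + 8)*(-6) + c)*k = ((10 + 8)*(-6) + 1/82)*(-491) = (18*(-6) + 1/82)*(-491) = (-108 + 1/82)*(-491) = -8855/82*(-491) = 4347805/82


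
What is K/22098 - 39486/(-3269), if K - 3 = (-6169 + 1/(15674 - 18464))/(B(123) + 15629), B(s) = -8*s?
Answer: 352998216955691/29224029347100 ≈ 12.079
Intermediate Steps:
K = 1043239/404550 (K = 3 + (-6169 + 1/(15674 - 18464))/(-8*123 + 15629) = 3 + (-6169 + 1/(-2790))/(-984 + 15629) = 3 + (-6169 - 1/2790)/14645 = 3 - 17211511/2790*1/14645 = 3 - 170411/404550 = 1043239/404550 ≈ 2.5788)
K/22098 - 39486/(-3269) = (1043239/404550)/22098 - 39486/(-3269) = (1043239/404550)*(1/22098) - 39486*(-1/3269) = 1043239/8939745900 + 39486/3269 = 352998216955691/29224029347100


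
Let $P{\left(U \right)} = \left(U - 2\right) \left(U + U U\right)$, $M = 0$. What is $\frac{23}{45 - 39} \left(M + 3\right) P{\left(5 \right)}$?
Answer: $1035$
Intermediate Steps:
$P{\left(U \right)} = \left(-2 + U\right) \left(U + U^{2}\right)$
$\frac{23}{45 - 39} \left(M + 3\right) P{\left(5 \right)} = \frac{23}{45 - 39} \left(0 + 3\right) 5 \left(-2 + 5^{2} - 5\right) = \frac{23}{6} \cdot 3 \cdot 5 \left(-2 + 25 - 5\right) = 23 \cdot \frac{1}{6} \cdot 3 \cdot 5 \cdot 18 = \frac{23 \cdot 3 \cdot 90}{6} = \frac{23}{6} \cdot 270 = 1035$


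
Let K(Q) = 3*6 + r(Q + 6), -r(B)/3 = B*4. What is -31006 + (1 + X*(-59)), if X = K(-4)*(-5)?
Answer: -32775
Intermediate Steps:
r(B) = -12*B (r(B) = -3*B*4 = -12*B)
K(Q) = -54 - 12*Q (K(Q) = 3*6 - 12*(Q + 6) = 18 - 12*(6 + Q) = 18 + (-72 - 12*Q) = -54 - 12*Q)
X = 30 (X = (-54 - 12*(-4))*(-5) = (-54 + 48)*(-5) = -6*(-5) = 30)
-31006 + (1 + X*(-59)) = -31006 + (1 + 30*(-59)) = -31006 + (1 - 1770) = -31006 - 1769 = -32775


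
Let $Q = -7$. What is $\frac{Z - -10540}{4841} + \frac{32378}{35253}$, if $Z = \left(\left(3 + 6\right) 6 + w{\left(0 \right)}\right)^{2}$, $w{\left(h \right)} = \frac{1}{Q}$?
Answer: $\frac{30897591019}{8362328877} \approx 3.6949$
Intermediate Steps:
$w{\left(h \right)} = - \frac{1}{7}$ ($w{\left(h \right)} = \frac{1}{-7} = - \frac{1}{7}$)
$Z = \frac{142129}{49}$ ($Z = \left(\left(3 + 6\right) 6 - \frac{1}{7}\right)^{2} = \left(9 \cdot 6 - \frac{1}{7}\right)^{2} = \left(54 - \frac{1}{7}\right)^{2} = \left(\frac{377}{7}\right)^{2} = \frac{142129}{49} \approx 2900.6$)
$\frac{Z - -10540}{4841} + \frac{32378}{35253} = \frac{\frac{142129}{49} - -10540}{4841} + \frac{32378}{35253} = \left(\frac{142129}{49} + 10540\right) \frac{1}{4841} + 32378 \cdot \frac{1}{35253} = \frac{658589}{49} \cdot \frac{1}{4841} + \frac{32378}{35253} = \frac{658589}{237209} + \frac{32378}{35253} = \frac{30897591019}{8362328877}$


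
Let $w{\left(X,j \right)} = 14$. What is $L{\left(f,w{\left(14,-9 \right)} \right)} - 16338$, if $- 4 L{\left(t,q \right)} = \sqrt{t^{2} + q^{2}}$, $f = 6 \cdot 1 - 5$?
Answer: $-16338 - \frac{\sqrt{197}}{4} \approx -16342.0$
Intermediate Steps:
$f = 1$ ($f = 6 - 5 = 1$)
$L{\left(t,q \right)} = - \frac{\sqrt{q^{2} + t^{2}}}{4}$ ($L{\left(t,q \right)} = - \frac{\sqrt{t^{2} + q^{2}}}{4} = - \frac{\sqrt{q^{2} + t^{2}}}{4}$)
$L{\left(f,w{\left(14,-9 \right)} \right)} - 16338 = - \frac{\sqrt{14^{2} + 1^{2}}}{4} - 16338 = - \frac{\sqrt{196 + 1}}{4} - 16338 = - \frac{\sqrt{197}}{4} - 16338 = -16338 - \frac{\sqrt{197}}{4}$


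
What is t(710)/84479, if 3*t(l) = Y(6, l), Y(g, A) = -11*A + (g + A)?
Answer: -7094/253437 ≈ -0.027991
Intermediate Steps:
Y(g, A) = g - 10*A (Y(g, A) = -11*A + (A + g) = g - 10*A)
t(l) = 2 - 10*l/3 (t(l) = (6 - 10*l)/3 = 2 - 10*l/3)
t(710)/84479 = (2 - 10/3*710)/84479 = (2 - 7100/3)*(1/84479) = -7094/3*1/84479 = -7094/253437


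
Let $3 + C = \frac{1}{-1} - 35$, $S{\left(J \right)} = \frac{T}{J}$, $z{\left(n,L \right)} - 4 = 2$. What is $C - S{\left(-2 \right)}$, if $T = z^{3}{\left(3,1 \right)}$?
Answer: $69$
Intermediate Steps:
$z{\left(n,L \right)} = 6$ ($z{\left(n,L \right)} = 4 + 2 = 6$)
$T = 216$ ($T = 6^{3} = 216$)
$S{\left(J \right)} = \frac{216}{J}$
$C = -39$ ($C = -3 + \left(\frac{1}{-1} - 35\right) = -3 - 36 = -39$)
$C - S{\left(-2 \right)} = -39 - \frac{216}{-2} = -39 - 216 \left(- \frac{1}{2}\right) = -39 - -108 = -39 + 108 = 69$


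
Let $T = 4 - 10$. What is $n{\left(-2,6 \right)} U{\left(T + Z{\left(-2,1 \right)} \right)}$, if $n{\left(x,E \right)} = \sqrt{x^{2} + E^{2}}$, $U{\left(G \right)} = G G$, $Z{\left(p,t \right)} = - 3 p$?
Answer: $0$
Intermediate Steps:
$T = -6$
$U{\left(G \right)} = G^{2}$
$n{\left(x,E \right)} = \sqrt{E^{2} + x^{2}}$
$n{\left(-2,6 \right)} U{\left(T + Z{\left(-2,1 \right)} \right)} = \sqrt{6^{2} + \left(-2\right)^{2}} \left(-6 - -6\right)^{2} = \sqrt{36 + 4} \left(-6 + 6\right)^{2} = \sqrt{40} \cdot 0^{2} = 2 \sqrt{10} \cdot 0 = 0$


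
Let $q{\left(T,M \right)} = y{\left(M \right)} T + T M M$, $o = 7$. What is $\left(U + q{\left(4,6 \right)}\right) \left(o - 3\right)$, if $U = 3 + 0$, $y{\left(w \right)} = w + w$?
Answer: $780$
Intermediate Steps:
$y{\left(w \right)} = 2 w$
$U = 3$
$q{\left(T,M \right)} = T M^{2} + 2 M T$ ($q{\left(T,M \right)} = 2 M T + T M M = 2 M T + M T M = 2 M T + T M^{2} = T M^{2} + 2 M T$)
$\left(U + q{\left(4,6 \right)}\right) \left(o - 3\right) = \left(3 + 6 \cdot 4 \left(2 + 6\right)\right) \left(7 - 3\right) = \left(3 + 6 \cdot 4 \cdot 8\right) 4 = \left(3 + 192\right) 4 = 195 \cdot 4 = 780$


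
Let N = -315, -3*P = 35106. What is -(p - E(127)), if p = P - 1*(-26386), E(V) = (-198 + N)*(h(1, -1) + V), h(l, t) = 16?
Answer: -88043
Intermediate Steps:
P = -11702 (P = -⅓*35106 = -11702)
E(V) = -8208 - 513*V (E(V) = (-198 - 315)*(16 + V) = -513*(16 + V) = -8208 - 513*V)
p = 14684 (p = -11702 - 1*(-26386) = -11702 + 26386 = 14684)
-(p - E(127)) = -(14684 - (-8208 - 513*127)) = -(14684 - (-8208 - 65151)) = -(14684 - 1*(-73359)) = -(14684 + 73359) = -1*88043 = -88043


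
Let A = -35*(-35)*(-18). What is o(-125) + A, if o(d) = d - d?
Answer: -22050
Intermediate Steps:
o(d) = 0
A = -22050 (A = 1225*(-18) = -22050)
o(-125) + A = 0 - 22050 = -22050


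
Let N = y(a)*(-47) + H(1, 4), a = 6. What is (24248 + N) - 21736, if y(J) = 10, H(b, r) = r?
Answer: 2046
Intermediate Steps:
N = -466 (N = 10*(-47) + 4 = -470 + 4 = -466)
(24248 + N) - 21736 = (24248 - 466) - 21736 = 23782 - 21736 = 2046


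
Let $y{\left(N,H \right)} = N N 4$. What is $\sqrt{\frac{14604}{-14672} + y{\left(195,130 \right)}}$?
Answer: $\frac{\sqrt{511593519633}}{1834} \approx 390.0$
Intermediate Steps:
$y{\left(N,H \right)} = 4 N^{2}$ ($y{\left(N,H \right)} = N^{2} \cdot 4 = 4 N^{2}$)
$\sqrt{\frac{14604}{-14672} + y{\left(195,130 \right)}} = \sqrt{\frac{14604}{-14672} + 4 \cdot 195^{2}} = \sqrt{14604 \left(- \frac{1}{14672}\right) + 4 \cdot 38025} = \sqrt{- \frac{3651}{3668} + 152100} = \sqrt{\frac{557899149}{3668}} = \frac{\sqrt{511593519633}}{1834}$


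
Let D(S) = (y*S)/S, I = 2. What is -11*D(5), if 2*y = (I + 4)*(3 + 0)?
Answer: -99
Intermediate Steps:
y = 9 (y = ((2 + 4)*(3 + 0))/2 = (6*3)/2 = (½)*18 = 9)
D(S) = 9 (D(S) = (9*S)/S = 9)
-11*D(5) = -11*9 = -99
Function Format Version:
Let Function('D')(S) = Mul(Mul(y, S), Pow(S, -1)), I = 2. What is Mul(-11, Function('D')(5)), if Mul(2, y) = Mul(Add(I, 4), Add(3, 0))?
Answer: -99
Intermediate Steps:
y = 9 (y = Mul(Rational(1, 2), Mul(Add(2, 4), Add(3, 0))) = Mul(Rational(1, 2), Mul(6, 3)) = Mul(Rational(1, 2), 18) = 9)
Function('D')(S) = 9 (Function('D')(S) = Mul(Mul(9, S), Pow(S, -1)) = 9)
Mul(-11, Function('D')(5)) = Mul(-11, 9) = -99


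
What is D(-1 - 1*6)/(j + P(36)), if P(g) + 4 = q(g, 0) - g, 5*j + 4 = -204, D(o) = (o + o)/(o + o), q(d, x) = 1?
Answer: -5/403 ≈ -0.012407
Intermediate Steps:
D(o) = 1 (D(o) = (2*o)/((2*o)) = (2*o)*(1/(2*o)) = 1)
j = -208/5 (j = -⅘ + (⅕)*(-204) = -⅘ - 204/5 = -208/5 ≈ -41.600)
P(g) = -3 - g (P(g) = -4 + (1 - g) = -3 - g)
D(-1 - 1*6)/(j + P(36)) = 1/(-208/5 + (-3 - 1*36)) = 1/(-208/5 + (-3 - 36)) = 1/(-208/5 - 39) = 1/(-403/5) = -5/403*1 = -5/403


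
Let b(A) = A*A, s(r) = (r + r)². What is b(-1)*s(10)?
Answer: 400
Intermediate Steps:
s(r) = 4*r² (s(r) = (2*r)² = 4*r²)
b(A) = A²
b(-1)*s(10) = (-1)²*(4*10²) = 1*(4*100) = 1*400 = 400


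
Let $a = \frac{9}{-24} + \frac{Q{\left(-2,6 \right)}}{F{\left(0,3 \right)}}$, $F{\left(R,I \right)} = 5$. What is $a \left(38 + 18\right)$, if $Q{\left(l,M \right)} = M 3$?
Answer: $\frac{903}{5} \approx 180.6$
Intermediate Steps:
$Q{\left(l,M \right)} = 3 M$
$a = \frac{129}{40}$ ($a = \frac{9}{-24} + \frac{3 \cdot 6}{5} = 9 \left(- \frac{1}{24}\right) + 18 \cdot \frac{1}{5} = - \frac{3}{8} + \frac{18}{5} = \frac{129}{40} \approx 3.225$)
$a \left(38 + 18\right) = \frac{129 \left(38 + 18\right)}{40} = \frac{129}{40} \cdot 56 = \frac{903}{5}$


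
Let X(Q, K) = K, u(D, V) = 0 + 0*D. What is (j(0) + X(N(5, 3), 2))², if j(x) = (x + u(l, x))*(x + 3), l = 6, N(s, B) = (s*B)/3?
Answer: 4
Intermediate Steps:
N(s, B) = B*s/3 (N(s, B) = (B*s)*(⅓) = B*s/3)
u(D, V) = 0 (u(D, V) = 0 + 0 = 0)
j(x) = x*(3 + x) (j(x) = (x + 0)*(x + 3) = x*(3 + x))
(j(0) + X(N(5, 3), 2))² = (0*(3 + 0) + 2)² = (0*3 + 2)² = (0 + 2)² = 2² = 4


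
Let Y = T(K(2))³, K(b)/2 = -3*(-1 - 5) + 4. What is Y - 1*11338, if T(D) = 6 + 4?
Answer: -10338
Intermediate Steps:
K(b) = 44 (K(b) = 2*(-3*(-1 - 5) + 4) = 2*(-3*(-6) + 4) = 2*(18 + 4) = 2*22 = 44)
T(D) = 10
Y = 1000 (Y = 10³ = 1000)
Y - 1*11338 = 1000 - 1*11338 = 1000 - 11338 = -10338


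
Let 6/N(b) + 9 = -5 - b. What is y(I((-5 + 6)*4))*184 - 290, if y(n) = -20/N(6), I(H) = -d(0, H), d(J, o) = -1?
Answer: 35930/3 ≈ 11977.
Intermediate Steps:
I(H) = 1 (I(H) = -1*(-1) = 1)
N(b) = 6/(-14 - b) (N(b) = 6/(-9 + (-5 - b)) = 6/(-14 - b))
y(n) = 200/3 (y(n) = -20/((-6/(14 + 6))) = -20/((-6/20)) = -20/((-6*1/20)) = -20/(-3/10) = -20*(-10/3) = 200/3)
y(I((-5 + 6)*4))*184 - 290 = (200/3)*184 - 290 = 36800/3 - 290 = 35930/3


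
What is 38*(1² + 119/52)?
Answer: 3249/26 ≈ 124.96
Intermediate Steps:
38*(1² + 119/52) = 38*(1 + 119*(1/52)) = 38*(1 + 119/52) = 38*(171/52) = 3249/26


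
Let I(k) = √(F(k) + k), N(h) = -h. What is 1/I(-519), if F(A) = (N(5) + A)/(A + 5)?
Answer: -I*√34212097/133121 ≈ -0.043938*I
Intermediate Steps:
F(A) = (-5 + A)/(5 + A) (F(A) = (-1*5 + A)/(A + 5) = (-5 + A)/(5 + A))
I(k) = √(k + (-5 + k)/(5 + k)) (I(k) = √((-5 + k)/(5 + k) + k) = √(k + (-5 + k)/(5 + k)))
1/I(-519) = 1/(√((-5 - 519 - 519*(5 - 519))/(5 - 519))) = 1/(√((-5 - 519 - 519*(-514))/(-514))) = 1/(√(-(-5 - 519 + 266766)/514)) = 1/(√(-1/514*266242)) = 1/(√(-133121/257)) = 1/(I*√34212097/257) = -I*√34212097/133121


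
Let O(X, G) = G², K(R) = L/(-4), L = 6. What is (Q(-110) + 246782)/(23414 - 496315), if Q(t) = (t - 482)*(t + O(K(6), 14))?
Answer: -195870/472901 ≈ -0.41419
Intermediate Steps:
K(R) = -3/2 (K(R) = 6/(-4) = 6*(-¼) = -3/2)
Q(t) = (-482 + t)*(196 + t) (Q(t) = (t - 482)*(t + 14²) = (-482 + t)*(t + 196) = (-482 + t)*(196 + t))
(Q(-110) + 246782)/(23414 - 496315) = ((-94472 + (-110)² - 286*(-110)) + 246782)/(23414 - 496315) = ((-94472 + 12100 + 31460) + 246782)/(-472901) = (-50912 + 246782)*(-1/472901) = 195870*(-1/472901) = -195870/472901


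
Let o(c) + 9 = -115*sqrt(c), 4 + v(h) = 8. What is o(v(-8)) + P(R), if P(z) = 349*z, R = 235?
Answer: 81776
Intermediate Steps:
v(h) = 4 (v(h) = -4 + 8 = 4)
o(c) = -9 - 115*sqrt(c)
o(v(-8)) + P(R) = (-9 - 115*sqrt(4)) + 349*235 = (-9 - 115*2) + 82015 = (-9 - 230) + 82015 = -239 + 82015 = 81776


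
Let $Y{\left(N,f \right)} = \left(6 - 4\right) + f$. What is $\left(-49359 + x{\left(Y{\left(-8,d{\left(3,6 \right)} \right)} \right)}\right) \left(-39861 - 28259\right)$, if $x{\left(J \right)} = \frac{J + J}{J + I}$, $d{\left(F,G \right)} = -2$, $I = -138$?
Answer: $3362335080$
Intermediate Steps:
$Y{\left(N,f \right)} = 2 + f$
$x{\left(J \right)} = \frac{2 J}{-138 + J}$ ($x{\left(J \right)} = \frac{J + J}{J - 138} = \frac{2 J}{-138 + J}$)
$\left(-49359 + x{\left(Y{\left(-8,d{\left(3,6 \right)} \right)} \right)}\right) \left(-39861 - 28259\right) = \left(-49359 + \frac{2 \left(2 - 2\right)}{-138 + \left(2 - 2\right)}\right) \left(-39861 - 28259\right) = \left(-49359 + 2 \cdot 0 \frac{1}{-138 + 0}\right) \left(-68120\right) = \left(-49359 + 2 \cdot 0 \frac{1}{-138}\right) \left(-68120\right) = \left(-49359 + 2 \cdot 0 \left(- \frac{1}{138}\right)\right) \left(-68120\right) = \left(-49359 + 0\right) \left(-68120\right) = \left(-49359\right) \left(-68120\right) = 3362335080$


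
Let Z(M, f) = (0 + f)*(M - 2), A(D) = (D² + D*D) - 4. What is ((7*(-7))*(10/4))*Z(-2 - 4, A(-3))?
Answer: 13720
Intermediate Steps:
A(D) = -4 + 2*D² (A(D) = (D² + D²) - 4 = 2*D² - 4 = -4 + 2*D²)
Z(M, f) = f*(-2 + M)
((7*(-7))*(10/4))*Z(-2 - 4, A(-3)) = ((7*(-7))*(10/4))*((-4 + 2*(-3)²)*(-2 + (-2 - 4))) = (-490/4)*((-4 + 2*9)*(-2 - 6)) = (-49*5/2)*((-4 + 18)*(-8)) = -1715*(-8) = -245/2*(-112) = 13720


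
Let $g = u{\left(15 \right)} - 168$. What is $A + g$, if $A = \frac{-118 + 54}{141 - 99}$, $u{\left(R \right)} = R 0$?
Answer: $- \frac{3560}{21} \approx -169.52$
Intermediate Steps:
$u{\left(R \right)} = 0$
$g = -168$ ($g = 0 - 168 = -168$)
$A = - \frac{32}{21}$ ($A = - \frac{64}{42} = \left(-64\right) \frac{1}{42} = - \frac{32}{21} \approx -1.5238$)
$A + g = - \frac{32}{21} - 168 = - \frac{3560}{21}$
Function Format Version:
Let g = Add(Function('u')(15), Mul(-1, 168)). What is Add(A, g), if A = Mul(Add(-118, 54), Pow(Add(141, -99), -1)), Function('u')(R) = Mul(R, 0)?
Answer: Rational(-3560, 21) ≈ -169.52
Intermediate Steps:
Function('u')(R) = 0
g = -168 (g = Add(0, Mul(-1, 168)) = Add(0, -168) = -168)
A = Rational(-32, 21) (A = Mul(-64, Pow(42, -1)) = Mul(-64, Rational(1, 42)) = Rational(-32, 21) ≈ -1.5238)
Add(A, g) = Add(Rational(-32, 21), -168) = Rational(-3560, 21)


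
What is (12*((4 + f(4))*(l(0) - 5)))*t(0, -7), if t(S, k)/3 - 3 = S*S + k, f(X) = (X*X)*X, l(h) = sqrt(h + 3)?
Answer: 48960 - 9792*sqrt(3) ≈ 32000.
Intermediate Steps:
l(h) = sqrt(3 + h)
f(X) = X**3 (f(X) = X**2*X = X**3)
t(S, k) = 9 + 3*k + 3*S**2 (t(S, k) = 9 + 3*(S*S + k) = 9 + 3*(S**2 + k) = 9 + 3*(k + S**2) = 9 + (3*k + 3*S**2) = 9 + 3*k + 3*S**2)
(12*((4 + f(4))*(l(0) - 5)))*t(0, -7) = (12*((4 + 4**3)*(sqrt(3 + 0) - 5)))*(9 + 3*(-7) + 3*0**2) = (12*((4 + 64)*(sqrt(3) - 5)))*(9 - 21 + 3*0) = (12*(68*(-5 + sqrt(3))))*(9 - 21 + 0) = (12*(-340 + 68*sqrt(3)))*(-12) = (-4080 + 816*sqrt(3))*(-12) = 48960 - 9792*sqrt(3)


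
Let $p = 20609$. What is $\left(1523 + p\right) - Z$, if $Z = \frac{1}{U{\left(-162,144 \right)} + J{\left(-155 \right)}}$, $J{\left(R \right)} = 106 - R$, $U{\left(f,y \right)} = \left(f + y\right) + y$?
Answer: $\frac{8565083}{387} \approx 22132.0$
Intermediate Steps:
$U{\left(f,y \right)} = f + 2 y$
$Z = \frac{1}{387}$ ($Z = \frac{1}{\left(-162 + 2 \cdot 144\right) + \left(106 - -155\right)} = \frac{1}{\left(-162 + 288\right) + \left(106 + 155\right)} = \frac{1}{126 + 261} = \frac{1}{387} \approx 0.002584$)
$\left(1523 + p\right) - Z = \left(1523 + 20609\right) - \frac{1}{387} = 22132 - \frac{1}{387} = \frac{8565083}{387}$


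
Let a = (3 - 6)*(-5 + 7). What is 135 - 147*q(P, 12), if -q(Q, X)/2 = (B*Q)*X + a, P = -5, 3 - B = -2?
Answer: -89829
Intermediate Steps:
B = 5 (B = 3 - 1*(-2) = 3 + 2 = 5)
a = -6 (a = -3*2 = -6)
q(Q, X) = 12 - 10*Q*X (q(Q, X) = -2*((5*Q)*X - 6) = -2*(5*Q*X - 6) = -2*(-6 + 5*Q*X) = 12 - 10*Q*X)
135 - 147*q(P, 12) = 135 - 147*(12 - 10*(-5)*12) = 135 - 147*(12 + 600) = 135 - 147*612 = 135 - 89964 = -89829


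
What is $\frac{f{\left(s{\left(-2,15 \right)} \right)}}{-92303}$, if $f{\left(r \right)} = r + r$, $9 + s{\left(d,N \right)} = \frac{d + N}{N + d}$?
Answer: $\frac{16}{92303} \approx 0.00017334$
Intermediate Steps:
$s{\left(d,N \right)} = -8$ ($s{\left(d,N \right)} = -9 + \frac{d + N}{N + d} = -9 + \frac{N + d}{N + d} = -9 + 1 = -8$)
$f{\left(r \right)} = 2 r$
$\frac{f{\left(s{\left(-2,15 \right)} \right)}}{-92303} = \frac{2 \left(-8\right)}{-92303} = \left(-16\right) \left(- \frac{1}{92303}\right) = \frac{16}{92303}$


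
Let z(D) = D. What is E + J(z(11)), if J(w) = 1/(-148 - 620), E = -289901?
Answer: -222643969/768 ≈ -2.8990e+5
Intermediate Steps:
J(w) = -1/768 (J(w) = 1/(-768) = -1/768)
E + J(z(11)) = -289901 - 1/768 = -222643969/768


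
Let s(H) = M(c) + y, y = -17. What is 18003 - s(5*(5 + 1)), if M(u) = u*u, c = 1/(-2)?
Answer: 72079/4 ≈ 18020.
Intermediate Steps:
c = -½ (c = 1*(-½) = -½ ≈ -0.50000)
M(u) = u²
s(H) = -67/4 (s(H) = (-½)² - 17 = ¼ - 17 = -67/4)
18003 - s(5*(5 + 1)) = 18003 - 1*(-67/4) = 18003 + 67/4 = 72079/4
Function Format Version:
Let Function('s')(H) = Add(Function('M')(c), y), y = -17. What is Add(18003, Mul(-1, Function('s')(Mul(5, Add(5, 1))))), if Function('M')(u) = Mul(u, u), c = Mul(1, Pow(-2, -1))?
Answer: Rational(72079, 4) ≈ 18020.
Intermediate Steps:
c = Rational(-1, 2) (c = Mul(1, Rational(-1, 2)) = Rational(-1, 2) ≈ -0.50000)
Function('M')(u) = Pow(u, 2)
Function('s')(H) = Rational(-67, 4) (Function('s')(H) = Add(Pow(Rational(-1, 2), 2), -17) = Add(Rational(1, 4), -17) = Rational(-67, 4))
Add(18003, Mul(-1, Function('s')(Mul(5, Add(5, 1))))) = Add(18003, Mul(-1, Rational(-67, 4))) = Add(18003, Rational(67, 4)) = Rational(72079, 4)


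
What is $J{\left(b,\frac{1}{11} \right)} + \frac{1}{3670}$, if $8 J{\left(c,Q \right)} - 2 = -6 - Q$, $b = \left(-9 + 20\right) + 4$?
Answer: $- \frac{82531}{161480} \approx -0.51109$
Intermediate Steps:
$b = 15$ ($b = 11 + 4 = 15$)
$J{\left(c,Q \right)} = - \frac{1}{2} - \frac{Q}{8}$ ($J{\left(c,Q \right)} = \frac{1}{4} + \frac{-6 - Q}{8} = \frac{1}{4} - \left(\frac{3}{4} + \frac{Q}{8}\right) = - \frac{1}{2} - \frac{Q}{8}$)
$J{\left(b,\frac{1}{11} \right)} + \frac{1}{3670} = \left(- \frac{1}{2} - \frac{1}{8 \cdot 11}\right) + \frac{1}{3670} = \left(- \frac{1}{2} - \frac{1}{88}\right) + \frac{1}{3670} = - \frac{45}{88} + \frac{1}{3670} = - \frac{82531}{161480}$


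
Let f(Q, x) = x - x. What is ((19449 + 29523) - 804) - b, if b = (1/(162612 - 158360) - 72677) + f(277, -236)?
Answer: 513832939/4252 ≈ 1.2085e+5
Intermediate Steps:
f(Q, x) = 0
b = -309022603/4252 (b = (1/(162612 - 158360) - 72677) + 0 = (1/4252 - 72677) + 0 = -309022603/4252 + 0 = -309022603/4252 ≈ -72677.)
((19449 + 29523) - 804) - b = ((19449 + 29523) - 804) - 1*(-309022603/4252) = (48972 - 804) + 309022603/4252 = 48168 + 309022603/4252 = 513832939/4252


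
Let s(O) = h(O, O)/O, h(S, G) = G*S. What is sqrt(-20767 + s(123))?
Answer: 2*I*sqrt(5161) ≈ 143.68*I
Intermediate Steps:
s(O) = O (s(O) = (O*O)/O = O**2/O = O)
sqrt(-20767 + s(123)) = sqrt(-20767 + 123) = sqrt(-20644) = 2*I*sqrt(5161)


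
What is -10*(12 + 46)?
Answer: -580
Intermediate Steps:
-10*(12 + 46) = -10*58 = -580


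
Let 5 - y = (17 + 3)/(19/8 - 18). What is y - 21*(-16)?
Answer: 8557/25 ≈ 342.28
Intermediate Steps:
y = 157/25 (y = 5 - (17 + 3)/(19/8 - 18) = 5 - 20/(19*(1/8) - 18) = 5 - 20/(19/8 - 18) = 5 - 20/(-125/8) = 5 - 20*(-8)/125 = 5 - 1*(-32/25) = 5 + 32/25 = 157/25 ≈ 6.2800)
y - 21*(-16) = 157/25 - 21*(-16) = 157/25 + 336 = 8557/25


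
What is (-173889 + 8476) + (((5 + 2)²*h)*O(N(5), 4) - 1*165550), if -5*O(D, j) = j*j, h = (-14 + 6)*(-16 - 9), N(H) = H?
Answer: -362323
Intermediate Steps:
h = 200 (h = -8*(-25) = 200)
O(D, j) = -j²/5 (O(D, j) = -j*j/5 = -j²/5)
(-173889 + 8476) + (((5 + 2)²*h)*O(N(5), 4) - 1*165550) = (-173889 + 8476) + (((5 + 2)²*200)*(-⅕*4²) - 1*165550) = -165413 + ((7²*200)*(-⅕*16) - 165550) = -165413 + ((49*200)*(-16/5) - 165550) = -165413 + (9800*(-16/5) - 165550) = -165413 + (-31360 - 165550) = -165413 - 196910 = -362323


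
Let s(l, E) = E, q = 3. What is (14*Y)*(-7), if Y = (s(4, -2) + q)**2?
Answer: -98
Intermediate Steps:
Y = 1 (Y = (-2 + 3)**2 = 1**2 = 1)
(14*Y)*(-7) = (14*1)*(-7) = 14*(-7) = -98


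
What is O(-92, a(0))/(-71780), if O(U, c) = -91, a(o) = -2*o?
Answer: 91/71780 ≈ 0.0012678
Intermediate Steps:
O(-92, a(0))/(-71780) = -91/(-71780) = -91*(-1/71780) = 91/71780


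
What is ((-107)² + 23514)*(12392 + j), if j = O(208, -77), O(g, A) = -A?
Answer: 435953647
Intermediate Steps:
j = 77 (j = -1*(-77) = 77)
((-107)² + 23514)*(12392 + j) = ((-107)² + 23514)*(12392 + 77) = (11449 + 23514)*12469 = 34963*12469 = 435953647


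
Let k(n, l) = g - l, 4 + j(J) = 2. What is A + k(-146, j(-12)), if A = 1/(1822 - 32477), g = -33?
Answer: -950306/30655 ≈ -31.000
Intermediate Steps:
j(J) = -2 (j(J) = -4 + 2 = -2)
k(n, l) = -33 - l
A = -1/30655 (A = 1/(-30655) = -1/30655 ≈ -3.2621e-5)
A + k(-146, j(-12)) = -1/30655 + (-33 - 1*(-2)) = -1/30655 + (-33 + 2) = -1/30655 - 31 = -950306/30655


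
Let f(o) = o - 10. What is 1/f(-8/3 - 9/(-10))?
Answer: -30/353 ≈ -0.084986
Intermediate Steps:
f(o) = -10 + o
1/f(-8/3 - 9/(-10)) = 1/(-10 + (-8/3 - 9/(-10))) = 1/(-10 + (-8*⅓ - 9*(-⅒))) = 1/(-10 + (-8/3 + 9/10)) = 1/(-10 - 53/30) = 1/(-353/30) = -30/353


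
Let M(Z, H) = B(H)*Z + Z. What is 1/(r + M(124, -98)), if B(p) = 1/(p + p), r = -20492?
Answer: -49/998063 ≈ -4.9095e-5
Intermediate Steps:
B(p) = 1/(2*p)
M(Z, H) = Z + Z/(2*H) (M(Z, H) = (1/(2*H))*Z + Z = Z/(2*H) + Z = Z + Z/(2*H))
1/(r + M(124, -98)) = 1/(-20492 + (124 + (1/2)*124/(-98))) = 1/(-20492 + (124 + (1/2)*124*(-1/98))) = 1/(-20492 + (124 - 31/49)) = 1/(-20492 + 6045/49) = 1/(-998063/49) = -49/998063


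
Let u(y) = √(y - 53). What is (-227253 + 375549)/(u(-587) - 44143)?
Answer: -6546230328/1948605089 - 1186368*I*√10/1948605089 ≈ -3.3594 - 0.0019253*I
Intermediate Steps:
u(y) = √(-53 + y)
(-227253 + 375549)/(u(-587) - 44143) = (-227253 + 375549)/(√(-53 - 587) - 44143) = 148296/(√(-640) - 44143) = 148296/(8*I*√10 - 44143) = 148296/(-44143 + 8*I*√10)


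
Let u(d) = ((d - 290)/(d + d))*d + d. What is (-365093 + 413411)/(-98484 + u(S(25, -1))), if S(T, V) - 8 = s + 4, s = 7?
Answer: -96636/197201 ≈ -0.49004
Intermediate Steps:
S(T, V) = 19 (S(T, V) = 8 + (7 + 4) = 8 + 11 = 19)
u(d) = -145 + 3*d/2 (u(d) = ((-290 + d)/((2*d)))*d + d = ((-290 + d)*(1/(2*d)))*d + d = ((-290 + d)/(2*d))*d + d = (-145 + d/2) + d = -145 + 3*d/2)
(-365093 + 413411)/(-98484 + u(S(25, -1))) = (-365093 + 413411)/(-98484 + (-145 + (3/2)*19)) = 48318/(-98484 + (-145 + 57/2)) = 48318/(-98484 - 233/2) = 48318/(-197201/2) = 48318*(-2/197201) = -96636/197201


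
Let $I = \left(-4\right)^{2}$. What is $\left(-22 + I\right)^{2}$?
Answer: $36$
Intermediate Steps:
$I = 16$
$\left(-22 + I\right)^{2} = \left(-22 + 16\right)^{2} = \left(-6\right)^{2} = 36$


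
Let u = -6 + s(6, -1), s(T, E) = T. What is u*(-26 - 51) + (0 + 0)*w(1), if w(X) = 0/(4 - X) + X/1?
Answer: 0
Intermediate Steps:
w(X) = X (w(X) = 0 + X*1 = 0 + X = X)
u = 0 (u = -6 + 6 = 0)
u*(-26 - 51) + (0 + 0)*w(1) = 0*(-26 - 51) + (0 + 0)*1 = 0*(-77) + 0*1 = 0 + 0 = 0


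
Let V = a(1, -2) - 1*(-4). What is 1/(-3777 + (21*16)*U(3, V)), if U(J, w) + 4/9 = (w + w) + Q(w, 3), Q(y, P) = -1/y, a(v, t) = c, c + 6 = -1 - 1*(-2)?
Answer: -3/12787 ≈ -0.00023461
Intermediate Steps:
c = -5 (c = -6 + (-1 - 1*(-2)) = -6 + (-1 + 2) = -6 + 1 = -5)
a(v, t) = -5
V = -1 (V = -5 - 1*(-4) = -5 + 4 = -1)
U(J, w) = -4/9 - 1/w + 2*w (U(J, w) = -4/9 + ((w + w) - 1/w) = -4/9 + (2*w - 1/w) = -4/9 + (-1/w + 2*w) = -4/9 - 1/w + 2*w)
1/(-3777 + (21*16)*U(3, V)) = 1/(-3777 + (21*16)*(-4/9 - 1/(-1) + 2*(-1))) = 1/(-3777 + 336*(-4/9 - 1*(-1) - 2)) = 1/(-3777 + 336*(-4/9 + 1 - 2)) = 1/(-3777 + 336*(-13/9)) = 1/(-3777 - 1456/3) = 1/(-12787/3) = -3/12787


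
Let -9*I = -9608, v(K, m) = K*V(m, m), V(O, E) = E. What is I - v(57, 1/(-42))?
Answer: 134683/126 ≈ 1068.9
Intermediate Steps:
v(K, m) = K*m
I = 9608/9 (I = -⅑*(-9608) = 9608/9 ≈ 1067.6)
I - v(57, 1/(-42)) = 9608/9 - 57/(-42) = 9608/9 - 57*(-1)/42 = 9608/9 - 1*(-19/14) = 9608/9 + 19/14 = 134683/126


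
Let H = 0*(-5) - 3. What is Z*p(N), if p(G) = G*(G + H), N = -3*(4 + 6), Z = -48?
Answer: -47520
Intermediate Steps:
H = -3 (H = 0 - 3 = -3)
N = -30 (N = -3*10 = -30)
p(G) = G*(-3 + G) (p(G) = G*(G - 3) = G*(-3 + G))
Z*p(N) = -(-1440)*(-3 - 30) = -(-1440)*(-33) = -48*990 = -47520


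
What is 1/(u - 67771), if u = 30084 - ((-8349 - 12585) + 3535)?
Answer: -1/20288 ≈ -4.9290e-5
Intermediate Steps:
u = 47483 (u = 30084 - (-20934 + 3535) = 30084 - 1*(-17399) = 30084 + 17399 = 47483)
1/(u - 67771) = 1/(47483 - 67771) = 1/(-20288) = -1/20288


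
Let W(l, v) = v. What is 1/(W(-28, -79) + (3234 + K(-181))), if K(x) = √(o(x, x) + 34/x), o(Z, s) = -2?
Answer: 571055/1801678921 - 6*I*√1991/1801678921 ≈ 0.00031696 - 1.486e-7*I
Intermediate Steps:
K(x) = √(-2 + 34/x)
1/(W(-28, -79) + (3234 + K(-181))) = 1/(-79 + (3234 + √(-2 + 34/(-181)))) = 1/(-79 + (3234 + √(-2 + 34*(-1/181)))) = 1/(-79 + (3234 + √(-2 - 34/181))) = 1/(-79 + (3234 + √(-396/181))) = 1/(-79 + (3234 + 6*I*√1991/181)) = 1/(3155 + 6*I*√1991/181)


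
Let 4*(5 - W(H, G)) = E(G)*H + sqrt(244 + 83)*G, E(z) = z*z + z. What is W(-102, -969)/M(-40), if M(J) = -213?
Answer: -23918801/213 - 323*sqrt(327)/284 ≈ -1.1232e+5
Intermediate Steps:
E(z) = z + z**2 (E(z) = z**2 + z = z + z**2)
W(H, G) = 5 - G*sqrt(327)/4 - G*H*(1 + G)/4 (W(H, G) = 5 - ((G*(1 + G))*H + sqrt(244 + 83)*G)/4 = 5 - (G*H*(1 + G) + sqrt(327)*G)/4 = 5 - (G*H*(1 + G) + G*sqrt(327))/4 = 5 - (G*sqrt(327) + G*H*(1 + G))/4 = 5 + (-G*sqrt(327)/4 - G*H*(1 + G)/4) = 5 - G*sqrt(327)/4 - G*H*(1 + G)/4)
W(-102, -969)/M(-40) = (5 - 1/4*(-969)*sqrt(327) - 1/4*(-969)*(-102)*(1 - 969))/(-213) = (5 + 969*sqrt(327)/4 - 1/4*(-969)*(-102)*(-968))*(-1/213) = (5 + 969*sqrt(327)/4 + 23918796)*(-1/213) = (23918801 + 969*sqrt(327)/4)*(-1/213) = -23918801/213 - 323*sqrt(327)/284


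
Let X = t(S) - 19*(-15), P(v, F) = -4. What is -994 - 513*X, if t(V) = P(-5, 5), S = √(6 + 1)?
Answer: -145147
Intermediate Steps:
S = √7 ≈ 2.6458
t(V) = -4
X = 281 (X = -4 - 19*(-15) = -4 + 285 = 281)
-994 - 513*X = -994 - 513*281 = -994 - 144153 = -145147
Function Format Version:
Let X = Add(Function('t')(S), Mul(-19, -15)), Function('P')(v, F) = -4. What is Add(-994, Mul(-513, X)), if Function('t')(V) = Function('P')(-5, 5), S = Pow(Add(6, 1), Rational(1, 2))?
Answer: -145147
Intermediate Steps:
S = Pow(7, Rational(1, 2)) ≈ 2.6458
Function('t')(V) = -4
X = 281 (X = Add(-4, Mul(-19, -15)) = Add(-4, 285) = 281)
Add(-994, Mul(-513, X)) = Add(-994, Mul(-513, 281)) = Add(-994, -144153) = -145147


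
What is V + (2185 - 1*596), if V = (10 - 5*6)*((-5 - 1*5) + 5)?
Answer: 1689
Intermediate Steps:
V = 100 (V = (10 - 30)*((-5 - 5) + 5) = -20*(-10 + 5) = -20*(-5) = 100)
V + (2185 - 1*596) = 100 + (2185 - 1*596) = 100 + (2185 - 596) = 100 + 1589 = 1689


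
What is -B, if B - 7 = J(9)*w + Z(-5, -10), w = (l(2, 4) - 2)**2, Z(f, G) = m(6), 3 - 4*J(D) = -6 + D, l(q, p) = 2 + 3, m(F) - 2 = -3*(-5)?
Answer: -24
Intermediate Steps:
m(F) = 17 (m(F) = 2 - 3*(-5) = 2 + 15 = 17)
l(q, p) = 5
J(D) = 9/4 - D/4 (J(D) = 3/4 - (-6 + D)/4 = 3/4 + (3/2 - D/4) = 9/4 - D/4)
Z(f, G) = 17
w = 9 (w = (5 - 2)**2 = 3**2 = 9)
B = 24 (B = 7 + ((9/4 - 1/4*9)*9 + 17) = 7 + ((9/4 - 9/4)*9 + 17) = 7 + (0*9 + 17) = 7 + (0 + 17) = 7 + 17 = 24)
-B = -1*24 = -24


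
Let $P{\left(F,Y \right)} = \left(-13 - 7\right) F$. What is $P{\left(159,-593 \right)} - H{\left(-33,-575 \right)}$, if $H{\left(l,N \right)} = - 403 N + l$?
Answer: $-234872$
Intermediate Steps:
$H{\left(l,N \right)} = l - 403 N$
$P{\left(F,Y \right)} = - 20 F$
$P{\left(159,-593 \right)} - H{\left(-33,-575 \right)} = \left(-20\right) 159 - \left(-33 - -231725\right) = -3180 - \left(-33 + 231725\right) = -3180 - 231692 = -234872$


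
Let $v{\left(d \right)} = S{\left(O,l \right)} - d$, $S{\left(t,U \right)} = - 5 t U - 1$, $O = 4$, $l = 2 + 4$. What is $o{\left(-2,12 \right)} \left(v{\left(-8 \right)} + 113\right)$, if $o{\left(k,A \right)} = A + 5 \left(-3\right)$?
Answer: $0$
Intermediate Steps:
$o{\left(k,A \right)} = -15 + A$ ($o{\left(k,A \right)} = A - 15 = -15 + A$)
$l = 6$
$S{\left(t,U \right)} = -1 - 5 U t$ ($S{\left(t,U \right)} = - 5 U t - 1 = -1 - 5 U t$)
$v{\left(d \right)} = -121 - d$ ($v{\left(d \right)} = \left(-1 - 30 \cdot 4\right) - d = \left(-1 - 120\right) - d = -121 - d$)
$o{\left(-2,12 \right)} \left(v{\left(-8 \right)} + 113\right) = \left(-15 + 12\right) \left(\left(-121 - -8\right) + 113\right) = - 3 \left(\left(-121 + 8\right) + 113\right) = - 3 \left(-113 + 113\right) = \left(-3\right) 0 = 0$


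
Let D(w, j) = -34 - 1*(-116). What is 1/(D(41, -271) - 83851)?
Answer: -1/83769 ≈ -1.1938e-5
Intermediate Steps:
D(w, j) = 82 (D(w, j) = -34 + 116 = 82)
1/(D(41, -271) - 83851) = 1/(82 - 83851) = 1/(-83769) = -1/83769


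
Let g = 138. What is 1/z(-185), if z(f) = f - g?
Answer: -1/323 ≈ -0.0030960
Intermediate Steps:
z(f) = -138 + f (z(f) = f - 1*138 = f - 138 = -138 + f)
1/z(-185) = 1/(-138 - 185) = 1/(-323) = -1/323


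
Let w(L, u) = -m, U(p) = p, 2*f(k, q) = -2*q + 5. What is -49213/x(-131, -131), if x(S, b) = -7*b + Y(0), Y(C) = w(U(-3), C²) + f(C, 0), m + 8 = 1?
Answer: -98426/1853 ≈ -53.117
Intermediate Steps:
m = -7 (m = -8 + 1 = -7)
f(k, q) = 5/2 - q (f(k, q) = (-2*q + 5)/2 = (5 - 2*q)/2 = 5/2 - q)
w(L, u) = 7 (w(L, u) = -1*(-7) = 7)
Y(C) = 19/2 (Y(C) = 7 + (5/2 - 1*0) = 7 + (5/2 + 0) = 7 + 5/2 = 19/2)
x(S, b) = 19/2 - 7*b (x(S, b) = -7*b + 19/2 = 19/2 - 7*b)
-49213/x(-131, -131) = -49213/(19/2 - 7*(-131)) = -49213/(19/2 + 917) = -49213/1853/2 = -49213*2/1853 = -98426/1853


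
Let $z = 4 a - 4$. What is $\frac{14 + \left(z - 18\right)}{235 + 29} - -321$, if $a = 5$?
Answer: $\frac{7063}{22} \approx 321.05$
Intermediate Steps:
$z = 16$ ($z = 4 \cdot 5 - 4 = 20 - 4 = 16$)
$\frac{14 + \left(z - 18\right)}{235 + 29} - -321 = \frac{14 + \left(16 - 18\right)}{235 + 29} - -321 = \frac{14 + \left(16 - 18\right)}{264} + 321 = \left(14 - 2\right) \frac{1}{264} + 321 = 12 \cdot \frac{1}{264} + 321 = \frac{1}{22} + 321 = \frac{7063}{22}$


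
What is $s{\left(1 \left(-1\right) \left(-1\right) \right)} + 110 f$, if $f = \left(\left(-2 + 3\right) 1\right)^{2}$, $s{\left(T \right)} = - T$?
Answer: $109$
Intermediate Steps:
$f = 1$ ($f = \left(1 \cdot 1\right)^{2} = 1^{2} = 1$)
$s{\left(1 \left(-1\right) \left(-1\right) \right)} + 110 f = - 1 \left(-1\right) \left(-1\right) + 110 \cdot 1 = - \left(-1\right) \left(-1\right) + 110 = \left(-1\right) 1 + 110 = -1 + 110 = 109$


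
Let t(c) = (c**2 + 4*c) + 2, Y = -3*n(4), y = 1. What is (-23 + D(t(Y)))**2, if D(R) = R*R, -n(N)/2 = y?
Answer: 14600041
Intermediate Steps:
n(N) = -2 (n(N) = -2*1 = -2)
Y = 6 (Y = -3*(-2) = 6)
t(c) = 2 + c**2 + 4*c
D(R) = R**2
(-23 + D(t(Y)))**2 = (-23 + (2 + 6**2 + 4*6)**2)**2 = (-23 + (2 + 36 + 24)**2)**2 = (-23 + 62**2)**2 = (-23 + 3844)**2 = 3821**2 = 14600041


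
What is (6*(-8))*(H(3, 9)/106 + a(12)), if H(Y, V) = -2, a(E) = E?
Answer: -30480/53 ≈ -575.09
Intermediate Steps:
(6*(-8))*(H(3, 9)/106 + a(12)) = (6*(-8))*(-2/106 + 12) = -48*(-2*1/106 + 12) = -48*(-1/53 + 12) = -48*635/53 = -30480/53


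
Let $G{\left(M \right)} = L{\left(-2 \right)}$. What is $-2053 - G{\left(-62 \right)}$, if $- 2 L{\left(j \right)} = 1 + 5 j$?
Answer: $- \frac{4115}{2} \approx -2057.5$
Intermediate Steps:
$L{\left(j \right)} = - \frac{1}{2} - \frac{5 j}{2}$ ($L{\left(j \right)} = - \frac{1 + 5 j}{2} = - \frac{1}{2} - \frac{5 j}{2}$)
$G{\left(M \right)} = \frac{9}{2}$ ($G{\left(M \right)} = - \frac{1}{2} - -5 = - \frac{1}{2} + 5 = \frac{9}{2}$)
$-2053 - G{\left(-62 \right)} = -2053 - \frac{9}{2} = - \frac{4115}{2}$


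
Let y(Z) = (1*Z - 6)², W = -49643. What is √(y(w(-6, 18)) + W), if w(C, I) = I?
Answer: I*√49499 ≈ 222.48*I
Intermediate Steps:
y(Z) = (-6 + Z)² (y(Z) = (Z - 6)² = (-6 + Z)²)
√(y(w(-6, 18)) + W) = √((-6 + 18)² - 49643) = √(12² - 49643) = √(144 - 49643) = √(-49499) = I*√49499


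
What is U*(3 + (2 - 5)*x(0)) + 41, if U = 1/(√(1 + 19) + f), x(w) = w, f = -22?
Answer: 9479/232 - 3*√5/232 ≈ 40.829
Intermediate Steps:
U = 1/(-22 + 2*√5) (U = 1/(√(1 + 19) - 22) = 1/(√20 - 22) = 1/(2*√5 - 22) = 1/(-22 + 2*√5) ≈ -0.057052)
U*(3 + (2 - 5)*x(0)) + 41 = (-11/232 - √5/232)*(3 + (2 - 5)*0) + 41 = (-11/232 - √5/232)*(3 - 3*0) + 41 = (-11/232 - √5/232)*(3 + 0) + 41 = (-11/232 - √5/232)*3 + 41 = (-33/232 - 3*√5/232) + 41 = 9479/232 - 3*√5/232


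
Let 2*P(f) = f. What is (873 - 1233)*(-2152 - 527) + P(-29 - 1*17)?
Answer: 964417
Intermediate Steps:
P(f) = f/2
(873 - 1233)*(-2152 - 527) + P(-29 - 1*17) = (873 - 1233)*(-2152 - 527) + (-29 - 1*17)/2 = -360*(-2679) + (-29 - 17)/2 = 964440 + (½)*(-46) = 964440 - 23 = 964417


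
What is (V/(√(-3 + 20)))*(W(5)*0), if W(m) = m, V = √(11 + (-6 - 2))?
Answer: 0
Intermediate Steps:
V = √3 (V = √(11 - 8) = √3 ≈ 1.7320)
(V/(√(-3 + 20)))*(W(5)*0) = (√3/(√(-3 + 20)))*(5*0) = (√3/(√17))*0 = (√3*(√17/17))*0 = (√51/17)*0 = 0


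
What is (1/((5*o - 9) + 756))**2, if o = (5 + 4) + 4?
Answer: 1/659344 ≈ 1.5167e-6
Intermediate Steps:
o = 13 (o = 9 + 4 = 13)
(1/((5*o - 9) + 756))**2 = (1/((5*13 - 9) + 756))**2 = (1/((65 - 9) + 756))**2 = (1/(56 + 756))**2 = (1/812)**2 = 1/659344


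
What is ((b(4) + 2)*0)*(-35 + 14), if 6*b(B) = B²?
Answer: 0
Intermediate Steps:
b(B) = B²/6
((b(4) + 2)*0)*(-35 + 14) = (((⅙)*4² + 2)*0)*(-35 + 14) = (((⅙)*16 + 2)*0)*(-21) = ((8/3 + 2)*0)*(-21) = ((14/3)*0)*(-21) = 0*(-21) = 0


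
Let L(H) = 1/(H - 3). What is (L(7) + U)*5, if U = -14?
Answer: -275/4 ≈ -68.750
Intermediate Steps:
L(H) = 1/(-3 + H)
(L(7) + U)*5 = (1/(-3 + 7) - 14)*5 = (1/4 - 14)*5 = -55/4*5 = -275/4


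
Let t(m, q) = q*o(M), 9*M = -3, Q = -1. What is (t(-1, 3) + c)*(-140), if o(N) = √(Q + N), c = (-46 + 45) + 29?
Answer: -3920 - 280*I*√3 ≈ -3920.0 - 484.97*I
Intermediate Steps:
M = -⅓ (M = (⅑)*(-3) = -⅓ ≈ -0.33333)
c = 28 (c = -1 + 29 = 28)
o(N) = √(-1 + N)
t(m, q) = 2*I*q*√3/3 (t(m, q) = q*√(-1 - ⅓) = q*√(-4/3) = q*(2*I*√3/3) = 2*I*q*√3/3)
(t(-1, 3) + c)*(-140) = ((⅔)*I*3*√3 + 28)*(-140) = (2*I*√3 + 28)*(-140) = (28 + 2*I*√3)*(-140) = -3920 - 280*I*√3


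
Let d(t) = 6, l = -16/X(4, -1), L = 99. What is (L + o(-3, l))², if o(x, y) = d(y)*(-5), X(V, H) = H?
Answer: 4761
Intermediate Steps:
l = 16 (l = -16/(-1) = -16*(-1) = 16)
o(x, y) = -30 (o(x, y) = 6*(-5) = -30)
(L + o(-3, l))² = (99 - 30)² = 69² = 4761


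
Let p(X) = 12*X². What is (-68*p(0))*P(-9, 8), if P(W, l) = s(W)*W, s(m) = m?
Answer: 0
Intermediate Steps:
P(W, l) = W² (P(W, l) = W*W = W²)
(-68*p(0))*P(-9, 8) = -816*0²*(-9)² = -816*0*81 = -68*0*81 = 0*81 = 0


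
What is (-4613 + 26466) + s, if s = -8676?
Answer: 13177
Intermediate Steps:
(-4613 + 26466) + s = (-4613 + 26466) - 8676 = 21853 - 8676 = 13177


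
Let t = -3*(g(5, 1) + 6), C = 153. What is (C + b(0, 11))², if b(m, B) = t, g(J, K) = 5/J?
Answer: 17424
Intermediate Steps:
t = -21 (t = -3*(5/5 + 6) = -3*(5*(⅕) + 6) = -3*(1 + 6) = -3*7 = -21)
b(m, B) = -21
(C + b(0, 11))² = (153 - 21)² = 132² = 17424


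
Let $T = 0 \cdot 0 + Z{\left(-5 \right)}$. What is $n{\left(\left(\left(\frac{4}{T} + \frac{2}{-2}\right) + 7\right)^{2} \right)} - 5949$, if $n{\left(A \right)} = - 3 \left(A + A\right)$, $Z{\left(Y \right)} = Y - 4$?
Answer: $- \frac{165623}{27} \approx -6134.2$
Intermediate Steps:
$Z{\left(Y \right)} = -4 + Y$
$T = -9$ ($T = 0 \cdot 0 - 9 = 0 - 9 = -9$)
$n{\left(A \right)} = - 6 A$ ($n{\left(A \right)} = - 3 \cdot 2 A = - 6 A$)
$n{\left(\left(\left(\frac{4}{T} + \frac{2}{-2}\right) + 7\right)^{2} \right)} - 5949 = - 6 \left(\left(\frac{4}{-9} + \frac{2}{-2}\right) + 7\right)^{2} - 5949 = - 6 \left(\left(4 \left(- \frac{1}{9}\right) + 2 \left(- \frac{1}{2}\right)\right) + 7\right)^{2} - 5949 = - 6 \left(\left(- \frac{4}{9} - 1\right) + 7\right)^{2} - 5949 = - 6 \left(- \frac{13}{9} + 7\right)^{2} - 5949 = - 6 \left(\frac{50}{9}\right)^{2} - 5949 = \left(-6\right) \frac{2500}{81} - 5949 = - \frac{5000}{27} - 5949 = - \frac{165623}{27}$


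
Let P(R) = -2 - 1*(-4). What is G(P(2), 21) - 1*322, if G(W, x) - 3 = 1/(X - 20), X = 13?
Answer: -2234/7 ≈ -319.14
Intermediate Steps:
P(R) = 2 (P(R) = -2 + 4 = 2)
G(W, x) = 20/7 (G(W, x) = 3 + 1/(13 - 20) = 3 + 1/(-7) = 3 - ⅐ = 20/7)
G(P(2), 21) - 1*322 = 20/7 - 1*322 = 20/7 - 322 = -2234/7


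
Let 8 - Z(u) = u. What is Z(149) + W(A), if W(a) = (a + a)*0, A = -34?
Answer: -141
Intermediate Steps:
Z(u) = 8 - u
W(a) = 0 (W(a) = (2*a)*0 = 0)
Z(149) + W(A) = (8 - 1*149) + 0 = (8 - 149) + 0 = -141 + 0 = -141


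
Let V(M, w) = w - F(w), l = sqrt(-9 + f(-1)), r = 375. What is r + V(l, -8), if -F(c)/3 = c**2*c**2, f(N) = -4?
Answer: 12655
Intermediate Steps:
F(c) = -3*c**4 (F(c) = -3*c**2*c**2 = -3*c**4)
l = I*sqrt(13) (l = sqrt(-9 - 4) = sqrt(-13) = I*sqrt(13) ≈ 3.6056*I)
V(M, w) = w + 3*w**4 (V(M, w) = w - (-3)*w**4 = w + 3*w**4)
r + V(l, -8) = 375 + (-8 + 3*(-8)**4) = 375 + (-8 + 3*4096) = 375 + (-8 + 12288) = 375 + 12280 = 12655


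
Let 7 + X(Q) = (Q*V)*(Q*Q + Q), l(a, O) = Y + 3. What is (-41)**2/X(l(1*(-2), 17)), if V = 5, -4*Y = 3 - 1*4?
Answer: 107584/13917 ≈ 7.7304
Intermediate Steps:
Y = 1/4 (Y = -(3 - 1*4)/4 = -(3 - 4)/4 = -1/4*(-1) = 1/4 ≈ 0.25000)
l(a, O) = 13/4 (l(a, O) = 1/4 + 3 = 13/4)
X(Q) = -7 + 5*Q*(Q + Q**2) (X(Q) = -7 + (Q*5)*(Q*Q + Q) = -7 + (5*Q)*(Q**2 + Q) = -7 + (5*Q)*(Q + Q**2) = -7 + 5*Q*(Q + Q**2))
(-41)**2/X(l(1*(-2), 17)) = (-41)**2/(-7 + 5*(13/4)**2 + 5*(13/4)**3) = 1681/(-7 + 5*(169/16) + 5*(2197/64)) = 1681/(-7 + 845/16 + 10985/64) = 1681/(13917/64) = 1681*(64/13917) = 107584/13917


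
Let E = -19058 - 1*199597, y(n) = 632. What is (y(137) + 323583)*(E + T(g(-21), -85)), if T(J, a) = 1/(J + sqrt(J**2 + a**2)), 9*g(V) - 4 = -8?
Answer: -921940456619753/13005 + 64843*sqrt(585241)/13005 ≈ -7.0891e+10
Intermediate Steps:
g(V) = -4/9 (g(V) = 4/9 + (1/9)*(-8) = 4/9 - 8/9 = -4/9)
E = -218655 (E = -19058 - 199597 = -218655)
(y(137) + 323583)*(E + T(g(-21), -85)) = (632 + 323583)*(-218655 + 1/(-4/9 + sqrt((-4/9)**2 + (-85)**2))) = 324215*(-218655 + 1/(-4/9 + sqrt(16/81 + 7225))) = 324215*(-218655 + 1/(-4/9 + sqrt(585241/81))) = 324215*(-218655 + 1/(-4/9 + sqrt(585241)/9)) = -70891230825 + 324215/(-4/9 + sqrt(585241)/9)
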